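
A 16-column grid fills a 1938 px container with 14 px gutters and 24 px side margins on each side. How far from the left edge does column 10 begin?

Inside the margins: 1938 − 48 = 1890 px.
16 columns + 15 gutters: 16c + 15·14 = 1890.
16c = 1890 − 210 = 1680, so c = 105 px.
Before column 10: the margin + 9 columns + 9 gutters.
Offset = 24 + 9·(105 + 14) = 24 + 1071 = 1095 px.

1095 px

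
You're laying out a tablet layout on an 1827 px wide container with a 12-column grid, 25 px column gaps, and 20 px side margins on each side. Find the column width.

Content width = 1827 − 2·20 = 1787 px.
12 columns + 11 column gaps: 12c + 11·25 = 1787.
12c = 1787 − 275 = 1512, so c = 126 px.

126 px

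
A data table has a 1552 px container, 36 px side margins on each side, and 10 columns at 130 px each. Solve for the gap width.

Content width = 1552 − 2·36 = 1480 px.
Columns use 1300 px, leaving 180 px across 9 gaps = 20 px each.

20 px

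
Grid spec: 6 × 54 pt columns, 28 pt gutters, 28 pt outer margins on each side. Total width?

520 pt

Total width: 2·28 + 6·54 + 5·28 = 520 pt.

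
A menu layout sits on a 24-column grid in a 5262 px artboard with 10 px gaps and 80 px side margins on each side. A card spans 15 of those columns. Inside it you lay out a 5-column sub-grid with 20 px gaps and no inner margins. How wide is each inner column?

621 px

Inside the margins: 5262 − 160 = 5102 px.
Subtracting 23 gaps of 10 leaves 4872 for 24 columns, so c = 203 px.
15-column span = 15·203 + 14·10 = 3185 px.
3185 − 4·20 = 3105; ÷5 gives d = 621 px.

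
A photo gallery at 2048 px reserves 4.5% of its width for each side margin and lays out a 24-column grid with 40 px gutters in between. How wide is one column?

39.32 px

Each margin = 4.5% of 2048 = 92.16 px; content = 2048 − 2·92.16 = 1863.68 px.
Subtracting 23 gutters of 40 leaves 943.68 for 24 columns, so c = 39.32 px.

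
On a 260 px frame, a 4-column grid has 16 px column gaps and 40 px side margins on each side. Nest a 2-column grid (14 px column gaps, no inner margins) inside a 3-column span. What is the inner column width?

58.5 px

Inside the margins: 260 − 80 = 180 px.
Subtracting 3 column gaps of 16 leaves 132 for 4 columns, so c = 33 px.
3 columns plus 2 column gaps: 99 + 32 = 131 px.
Subtracting 1 column gap of 14 leaves 117 for 2 columns, so d = 58.5 px.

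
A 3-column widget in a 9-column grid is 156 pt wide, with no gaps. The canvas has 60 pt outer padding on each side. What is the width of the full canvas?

588 pt

156 / 3 = 52 pt per column.
Summing: 120 + 468 = 588 pt.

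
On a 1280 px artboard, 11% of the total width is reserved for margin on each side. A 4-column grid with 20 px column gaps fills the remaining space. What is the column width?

Each margin = 11% of 1280 = 140.8 px; content = 1280 − 2·140.8 = 998.4 px.
4c + 3·20 = 998.4 → 4c = 938.4 → c = 234.6 px.

234.6 px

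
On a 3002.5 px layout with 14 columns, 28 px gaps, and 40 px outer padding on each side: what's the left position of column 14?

2779.75 px

Subtract both margins: 3002.5 − 2·40 = 2922.5 px.
14c + 13·28 = 2922.5 → 14c = 2558.5 → c = 182.75 px.
Before column 14: the margin + 13 columns + 13 gaps.
Offset = 40 + 13·(182.75 + 28) = 40 + 2739.75 = 2779.75 px.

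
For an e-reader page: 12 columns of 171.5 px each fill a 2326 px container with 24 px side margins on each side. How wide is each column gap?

20 px

Content width = 2326 − 2·24 = 2278 px.
12 columns take 12·171.5 = 2058 px; remaining 220 splits into 11 column gaps.
g = 220 / 11 = 20 px.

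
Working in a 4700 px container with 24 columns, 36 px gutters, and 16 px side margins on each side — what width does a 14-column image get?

2708 px

Inside the margins: 4700 − 32 = 4668 px.
Subtracting 23 gutters of 36 leaves 3840 for 24 columns, so c = 160 px.
Span of 14: 14·160 + 13·36 = 2240 + 468 = 2708 px.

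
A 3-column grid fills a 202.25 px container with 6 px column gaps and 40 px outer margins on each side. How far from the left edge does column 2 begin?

Inside the margins: 202.25 − 80 = 122.25 px.
3c + 2·6 = 122.25 → 3c = 110.25 → c = 36.75 px.
Before column 2: the margin + 1 column + 1 column gap.
Offset = 40 + 1·(36.75 + 6) = 40 + 42.75 = 82.75 px.

82.75 px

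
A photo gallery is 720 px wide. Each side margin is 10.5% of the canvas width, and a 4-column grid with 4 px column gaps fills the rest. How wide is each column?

139.2 px

720 × (1 − 2·10.5%) = 720 × 79% = 568.8 px for the columns.
4 columns + 3 column gaps: 4c + 3·4 = 568.8.
4c = 568.8 − 12 = 556.8, so c = 139.2 px.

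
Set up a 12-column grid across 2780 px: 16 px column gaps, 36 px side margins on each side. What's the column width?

211 px

Take off 72 px of margins, leaving 2708 px.
12c + 11·16 = 2708 → 12c = 2532 → c = 211 px.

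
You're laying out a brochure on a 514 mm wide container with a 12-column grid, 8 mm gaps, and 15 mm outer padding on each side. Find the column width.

Content width = 514 − 2·15 = 484 mm.
12c + 11·8 = 484 → 12c = 396 → c = 33 mm.

33 mm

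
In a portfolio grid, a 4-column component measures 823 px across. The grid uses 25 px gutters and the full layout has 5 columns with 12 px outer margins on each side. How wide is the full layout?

1059 px

4 columns + 3 gutters: 4c + 3·25 = 823.
4c = 823 − 75 = 748, so c = 187 px.
Total width: 2·12 + 5·187 + 4·25 = 1059 px.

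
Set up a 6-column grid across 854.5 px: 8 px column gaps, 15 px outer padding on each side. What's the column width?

130.75 px

Subtract both margins: 854.5 − 2·15 = 824.5 px.
6c + 5·8 = 824.5 → 6c = 784.5 → c = 130.75 px.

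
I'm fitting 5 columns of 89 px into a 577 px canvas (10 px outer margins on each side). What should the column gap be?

Take off 20 px of margins, leaving 557 px.
Columns use 445 px, leaving 112 px across 4 column gaps = 28 px each.

28 px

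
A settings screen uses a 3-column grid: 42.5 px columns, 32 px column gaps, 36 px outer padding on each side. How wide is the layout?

263.5 px

Total width: 2·36 + 3·42.5 + 2·32 = 263.5 px.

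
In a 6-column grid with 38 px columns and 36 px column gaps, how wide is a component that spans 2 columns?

112 px

2-column span = 2·38 + 1·36 = 112 px.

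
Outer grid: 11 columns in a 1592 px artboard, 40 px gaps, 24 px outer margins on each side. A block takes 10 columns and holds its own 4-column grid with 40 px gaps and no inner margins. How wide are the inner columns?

320 px

Outer content = 1592 − 2·24 = 1544 px.
11 columns + 10 gaps: 11c + 10·40 = 1544.
11c = 1544 − 400 = 1144, so c = 104 px.
Span of 10: 10·104 + 9·40 = 1040 + 360 = 1400 px.
1400 − 3·40 = 1280; ÷4 gives d = 320 px.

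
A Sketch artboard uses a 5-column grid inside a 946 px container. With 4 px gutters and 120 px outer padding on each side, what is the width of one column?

138 px

Inside the margins: 946 − 240 = 706 px.
5c + 4·4 = 706 → 5c = 690 → c = 138 px.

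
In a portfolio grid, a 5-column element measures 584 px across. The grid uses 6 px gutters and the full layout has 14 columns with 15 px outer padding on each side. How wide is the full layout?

1676 px

584 − 4·6 = 560; ÷5 gives c = 112 px.
Total width: 2·15 + 14·112 + 13·6 = 1676 px.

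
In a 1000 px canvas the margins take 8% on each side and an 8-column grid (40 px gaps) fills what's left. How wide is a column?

Margins: 8% × 1000 = 80 px each, so content = 1000 − 160 = 840 px.
8 columns + 7 gaps: 8c + 7·40 = 840.
8c = 840 − 280 = 560, so c = 70 px.

70 px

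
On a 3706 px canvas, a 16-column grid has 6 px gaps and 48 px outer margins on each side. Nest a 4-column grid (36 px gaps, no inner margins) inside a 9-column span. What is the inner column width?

480 px

Inside the margins: 3706 − 96 = 3610 px.
16c + 15·6 = 3610 → 16c = 3520 → c = 220 px.
Span of 9: 9·220 + 8·6 = 1980 + 48 = 2028 px.
4 columns + 3 gaps: 4d + 3·36 = 2028.
4d = 2028 − 108 = 1920, so d = 480 px.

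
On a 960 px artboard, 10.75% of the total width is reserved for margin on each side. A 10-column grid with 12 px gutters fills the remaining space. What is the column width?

64.56 px

960 × (1 − 2·10.75%) = 960 × 78.5% = 753.6 px for the columns.
10c + 9·12 = 753.6 → 10c = 645.6 → c = 64.56 px.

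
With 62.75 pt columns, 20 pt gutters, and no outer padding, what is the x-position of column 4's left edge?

248.25 pt

No margin, so column 4 starts at 3·(column + gutter) = 3·82.75 = 248.25 pt.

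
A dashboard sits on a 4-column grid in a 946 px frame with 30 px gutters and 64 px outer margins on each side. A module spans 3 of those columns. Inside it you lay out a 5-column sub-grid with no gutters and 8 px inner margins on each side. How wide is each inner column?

118 px

Subtract both margins: 946 − 2·64 = 818 px.
4c + 3·30 = 818 → 4c = 728 → c = 182 px.
3-column span = 3·182 + 2·30 = 606 px.
Inner content = 606 − 2·8 = 590 px.
5d = 590 → d = 118 px.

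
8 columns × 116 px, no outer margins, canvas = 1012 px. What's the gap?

12 px

8·116 + 7g = 1012 → 7g = 84 → g = 12 px.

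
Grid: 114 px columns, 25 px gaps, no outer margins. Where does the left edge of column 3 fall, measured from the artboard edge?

Each column+gutter stride is 139 px; with no margin, 2 of them is 278 px.

278 px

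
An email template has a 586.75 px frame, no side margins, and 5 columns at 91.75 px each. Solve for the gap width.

32 px

5 columns take 5·91.75 = 458.75 px; remaining 128 splits into 4 gaps.
g = 128 / 4 = 32 px.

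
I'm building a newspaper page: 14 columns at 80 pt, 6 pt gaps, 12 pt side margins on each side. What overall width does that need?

1222 pt

Adding margins, columns and gutters: 24 + 1120 + 78 = 1222 pt.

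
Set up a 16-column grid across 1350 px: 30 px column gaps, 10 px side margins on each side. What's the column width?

Inside the margins: 1350 − 20 = 1330 px.
Subtracting 15 column gaps of 30 leaves 880 for 16 columns, so c = 55 px.

55 px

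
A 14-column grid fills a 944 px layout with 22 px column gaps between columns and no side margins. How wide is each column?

47 px

14 columns + 13 column gaps: 14c + 13·22 = 944.
14c = 944 − 286 = 658, so c = 47 px.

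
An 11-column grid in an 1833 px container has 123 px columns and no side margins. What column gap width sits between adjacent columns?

11 columns take 11·123 = 1353 px; remaining 480 splits into 10 column gaps.
g = 480 / 10 = 48 px.

48 px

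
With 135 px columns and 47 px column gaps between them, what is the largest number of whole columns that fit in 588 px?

3 columns

3 columns: 3·135 + 2·47 = 499 px ≤ 588.
4 columns: 681 px > 588. So 3.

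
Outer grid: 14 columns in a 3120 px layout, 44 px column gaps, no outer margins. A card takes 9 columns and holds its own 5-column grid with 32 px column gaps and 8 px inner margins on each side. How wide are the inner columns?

14 columns + 13 column gaps: 14c + 13·44 = 3120.
14c = 3120 − 572 = 2548, so c = 182 px.
Span of 9: 9·182 + 8·44 = 1638 + 352 = 1990 px.
Inner content = 1990 − 2·8 = 1974 px.
5 columns + 4 column gaps: 5d + 4·32 = 1974.
5d = 1974 − 128 = 1846, so d = 369.2 px.

369.2 px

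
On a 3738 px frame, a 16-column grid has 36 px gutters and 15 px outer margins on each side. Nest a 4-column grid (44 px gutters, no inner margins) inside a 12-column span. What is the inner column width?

Outer content = 3738 − 2·15 = 3708 px.
Subtracting 15 gutters of 36 leaves 3168 for 16 columns, so c = 198 px.
12-column span = 12·198 + 11·36 = 2772 px.
4 columns + 3 gutters: 4d + 3·44 = 2772.
4d = 2772 − 132 = 2640, so d = 660 px.

660 px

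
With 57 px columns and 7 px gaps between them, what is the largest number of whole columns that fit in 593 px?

Each extra column adds 57 + 7 = 64 px.
(593 + 7) / 64 = 9.38, so 9 columns fit.

9 columns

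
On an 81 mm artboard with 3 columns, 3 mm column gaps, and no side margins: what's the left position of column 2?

28 mm

81 − 2·3 = 75; ÷3 gives c = 25 mm.
Each column+gutter stride is 28 mm; with no margin, 1 of them is 28 mm.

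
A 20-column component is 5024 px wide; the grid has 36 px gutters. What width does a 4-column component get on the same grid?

20c + 19·36 = 5024 → 20c = 4340 → c = 217 px.
4-column span = 4·217 + 3·36 = 976 px.

976 px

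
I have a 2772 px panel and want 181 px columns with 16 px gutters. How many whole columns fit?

14 columns

14 columns: 14·181 + 13·16 = 2742 px ≤ 2772.
15 columns: 2939 px > 2772. So 14.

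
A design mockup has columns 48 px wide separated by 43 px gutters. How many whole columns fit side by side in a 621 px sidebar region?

7 columns

k columns need k·48 + (k−1)·43 = k·91 − 43.
k·91 − 43 ≤ 621 → k ≤ 664 / 91 ≈ 7.30, so k = 7.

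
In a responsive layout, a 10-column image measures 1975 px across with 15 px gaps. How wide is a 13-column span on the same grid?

Subtracting 9 gaps of 15 leaves 1840 for 10 columns, so c = 184 px.
13 columns plus 12 gaps: 2392 + 180 = 2572 px.

2572 px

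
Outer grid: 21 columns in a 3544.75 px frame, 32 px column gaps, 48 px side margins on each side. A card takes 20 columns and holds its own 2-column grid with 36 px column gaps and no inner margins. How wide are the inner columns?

1623.5 px

Subtract both margins: 3544.75 − 2·48 = 3448.75 px.
Subtracting 20 column gaps of 32 leaves 2808.75 for 21 columns, so c = 133.75 px.
20 columns plus 19 column gaps: 2675 + 608 = 3283 px.
2d + 1·36 = 3283 → 2d = 3247 → d = 1623.5 px.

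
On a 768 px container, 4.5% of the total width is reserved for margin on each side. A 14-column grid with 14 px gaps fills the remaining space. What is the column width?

Margins: 4.5% × 768 = 34.56 px each, so content = 768 − 69.12 = 698.88 px.
698.88 − 13·14 = 516.88; ÷14 gives c = 36.92 px.

36.92 px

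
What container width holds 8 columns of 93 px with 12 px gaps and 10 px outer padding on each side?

848 px

Adding margins, columns and gutters: 20 + 744 + 84 = 848 px.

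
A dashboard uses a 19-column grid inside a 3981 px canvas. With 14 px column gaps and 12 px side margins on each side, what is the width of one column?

195 px

Inside the margins: 3981 − 24 = 3957 px.
19 columns + 18 column gaps: 19c + 18·14 = 3957.
19c = 3957 − 252 = 3705, so c = 195 px.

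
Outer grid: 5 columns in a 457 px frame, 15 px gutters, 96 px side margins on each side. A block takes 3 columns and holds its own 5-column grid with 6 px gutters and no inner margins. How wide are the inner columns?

Inside the margins: 457 − 192 = 265 px.
5c + 4·15 = 265 → 5c = 205 → c = 41 px.
3-column span = 3·41 + 2·15 = 153 px.
5d + 4·6 = 153 → 5d = 129 → d = 25.8 px.

25.8 px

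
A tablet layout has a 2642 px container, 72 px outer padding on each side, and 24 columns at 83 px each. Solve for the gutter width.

22 px

Take off 144 px of margins, leaving 2498 px.
24·83 + 23g = 2498 → 23g = 506 → g = 22 px.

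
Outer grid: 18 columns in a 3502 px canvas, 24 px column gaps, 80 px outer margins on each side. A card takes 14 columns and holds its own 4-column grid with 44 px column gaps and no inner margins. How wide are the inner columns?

615.5 px

Subtract both margins: 3502 − 2·80 = 3342 px.
3342 − 17·24 = 2934; ÷18 gives c = 163 px.
14-column span = 14·163 + 13·24 = 2594 px.
Subtracting 3 column gaps of 44 leaves 2462 for 4 columns, so d = 615.5 px.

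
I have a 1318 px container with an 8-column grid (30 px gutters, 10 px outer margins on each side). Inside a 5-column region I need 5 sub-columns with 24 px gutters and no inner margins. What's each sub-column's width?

Inside the margins: 1318 − 20 = 1298 px.
8 columns + 7 gutters: 8c + 7·30 = 1298.
8c = 1298 − 210 = 1088, so c = 136 px.
5 columns plus 4 gutters: 680 + 120 = 800 px.
5d + 4·24 = 800 → 5d = 704 → d = 140.8 px.

140.8 px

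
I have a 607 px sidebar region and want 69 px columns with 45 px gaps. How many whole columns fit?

k columns need k·69 + (k−1)·45 = k·114 − 45.
k·114 − 45 ≤ 607 → k ≤ 652 / 114 ≈ 5.72, so k = 5.

5 columns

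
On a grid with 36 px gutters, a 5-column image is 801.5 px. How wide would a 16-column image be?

801.5 − 4·36 = 657.5; ÷5 gives c = 131.5 px.
16 columns plus 15 gutters: 2104 + 540 = 2644 px.

2644 px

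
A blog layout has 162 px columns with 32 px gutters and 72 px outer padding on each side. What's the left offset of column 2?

Before column 2: the margin + 1 column + 1 gutter.
Offset = 72 + 1·(162 + 32) = 72 + 194 = 266 px.

266 px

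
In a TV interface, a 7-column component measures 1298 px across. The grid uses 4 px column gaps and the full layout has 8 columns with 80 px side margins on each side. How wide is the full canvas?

1644 px

7 columns + 6 column gaps: 7c + 6·4 = 1298.
7c = 1298 − 24 = 1274, so c = 182 px.
Canvas = 2·80 + 8·182 + 7·4 = 160 + 1456 + 28 = 1644 px.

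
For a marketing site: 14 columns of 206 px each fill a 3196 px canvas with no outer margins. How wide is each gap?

24 px

14 columns take 14·206 = 2884 px; remaining 312 splits into 13 gaps.
g = 312 / 13 = 24 px.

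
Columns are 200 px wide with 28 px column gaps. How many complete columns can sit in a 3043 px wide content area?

Each extra column adds 200 + 28 = 228 px.
(3043 + 28) / 228 = 13.47, so 13 columns fit.

13 columns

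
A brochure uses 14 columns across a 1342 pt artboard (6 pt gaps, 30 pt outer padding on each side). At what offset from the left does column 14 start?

Content = 1342 − 2·30 = 1282 pt.
14 columns + 13 gaps: 14c + 13·6 = 1282.
14c = 1282 − 78 = 1204, so c = 86 pt.
Each column+gutter stride is 92 pt; 13 of them past the 30 pt margin is 30 + 1196 = 1226 pt.

1226 pt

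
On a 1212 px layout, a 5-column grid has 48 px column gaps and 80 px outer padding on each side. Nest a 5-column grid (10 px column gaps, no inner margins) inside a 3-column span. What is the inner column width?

Outer content = 1212 − 2·80 = 1052 px.
1052 − 4·48 = 860; ÷5 gives c = 172 px.
Span of 3: 3·172 + 2·48 = 516 + 96 = 612 px.
Subtracting 4 column gaps of 10 leaves 572 for 5 columns, so d = 114.4 px.

114.4 px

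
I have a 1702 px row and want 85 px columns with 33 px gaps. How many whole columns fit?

14 columns

14 columns: 14·85 + 13·33 = 1619 px ≤ 1702.
15 columns: 1737 px > 1702. So 14.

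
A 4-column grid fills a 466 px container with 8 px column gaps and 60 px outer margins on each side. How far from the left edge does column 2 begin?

148.5 px

Subtract both margins: 466 − 2·60 = 346 px.
4c + 3·8 = 346 → 4c = 322 → c = 80.5 px.
Column 2 starts at margin + 1·(column + gutter) = 60 + 1·88.5 = 148.5 px.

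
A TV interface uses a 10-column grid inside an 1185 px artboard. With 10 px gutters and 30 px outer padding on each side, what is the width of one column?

103.5 px

Content width = 1185 − 2·30 = 1125 px.
Subtracting 9 gutters of 10 leaves 1035 for 10 columns, so c = 103.5 px.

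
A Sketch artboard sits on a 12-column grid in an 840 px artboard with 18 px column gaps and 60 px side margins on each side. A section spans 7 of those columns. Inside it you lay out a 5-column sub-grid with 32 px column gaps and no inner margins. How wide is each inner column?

Inside the margins: 840 − 120 = 720 px.
720 − 11·18 = 522; ÷12 gives c = 43.5 px.
7 columns plus 6 column gaps: 304.5 + 108 = 412.5 px.
5 columns + 4 column gaps: 5d + 4·32 = 412.5.
5d = 412.5 − 128 = 284.5, so d = 56.9 px.

56.9 px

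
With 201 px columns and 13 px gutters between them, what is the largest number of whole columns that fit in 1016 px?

Each extra column adds 201 + 13 = 214 px.
(1016 + 13) / 214 = 4.81, so 4 columns fit.

4 columns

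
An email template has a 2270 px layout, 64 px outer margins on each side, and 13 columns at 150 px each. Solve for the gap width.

Inside the margins: 2270 − 128 = 2142 px.
13 columns take 13·150 = 1950 px; remaining 192 splits into 12 gaps.
g = 192 / 12 = 16 px.

16 px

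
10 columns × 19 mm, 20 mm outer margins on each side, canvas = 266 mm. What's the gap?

4 mm

Inside the margins: 266 − 40 = 226 mm.
10·19 + 9g = 226 → 9g = 36 → g = 4 mm.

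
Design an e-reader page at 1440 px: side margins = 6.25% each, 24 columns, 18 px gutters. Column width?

35.25 px

Margins: 6.25% × 1440 = 90 px each, so content = 1440 − 180 = 1260 px.
Subtracting 23 gutters of 18 leaves 846 for 24 columns, so c = 35.25 px.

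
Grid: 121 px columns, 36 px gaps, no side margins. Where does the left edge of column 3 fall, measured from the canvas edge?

314 px

Each column+gutter stride is 157 px; with no margin, 2 of them is 314 px.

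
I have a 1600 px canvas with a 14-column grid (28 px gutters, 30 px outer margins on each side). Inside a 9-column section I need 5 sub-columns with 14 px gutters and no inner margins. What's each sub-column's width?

Subtract both margins: 1600 − 2·30 = 1540 px.
14 columns + 13 gutters: 14c + 13·28 = 1540.
14c = 1540 − 364 = 1176, so c = 84 px.
9-column span = 9·84 + 8·28 = 980 px.
5d + 4·14 = 980 → 5d = 924 → d = 184.8 px.

184.8 px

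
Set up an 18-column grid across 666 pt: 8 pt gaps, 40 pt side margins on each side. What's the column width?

25 pt

Take off 80 pt of margins, leaving 586 pt.
18 columns + 17 gaps: 18c + 17·8 = 586.
18c = 586 − 136 = 450, so c = 25 pt.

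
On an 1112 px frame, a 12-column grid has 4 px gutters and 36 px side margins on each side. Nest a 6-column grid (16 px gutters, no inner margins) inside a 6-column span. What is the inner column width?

73 px

Inside the margins: 1112 − 72 = 1040 px.
12c + 11·4 = 1040 → 12c = 996 → c = 83 px.
Span of 6: 6·83 + 5·4 = 498 + 20 = 518 px.
6d + 5·16 = 518 → 6d = 438 → d = 73 px.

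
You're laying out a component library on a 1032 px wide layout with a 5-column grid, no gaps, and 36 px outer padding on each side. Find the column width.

Inside the margins: 1032 − 72 = 960 px.
5c = 960 → c = 192 px.

192 px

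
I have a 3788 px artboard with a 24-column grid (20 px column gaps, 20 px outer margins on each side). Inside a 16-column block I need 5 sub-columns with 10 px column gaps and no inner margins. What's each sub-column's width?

Inside the margins: 3788 − 40 = 3748 px.
Subtracting 23 column gaps of 20 leaves 3288 for 24 columns, so c = 137 px.
16-column span = 16·137 + 15·20 = 2492 px.
Subtracting 4 column gaps of 10 leaves 2452 for 5 columns, so d = 490.4 px.

490.4 px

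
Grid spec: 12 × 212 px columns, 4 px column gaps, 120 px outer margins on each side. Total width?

Total width: 2·120 + 12·212 + 11·4 = 2828 px.

2828 px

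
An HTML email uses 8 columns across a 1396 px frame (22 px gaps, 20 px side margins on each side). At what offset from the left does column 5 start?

Take off 40 px of margins, leaving 1356 px.
8 columns + 7 gaps: 8c + 7·22 = 1356.
8c = 1356 − 154 = 1202, so c = 150.25 px.
Each column+gutter stride is 172.25 px; 4 of them past the 20 px margin is 20 + 689 = 709 px.

709 px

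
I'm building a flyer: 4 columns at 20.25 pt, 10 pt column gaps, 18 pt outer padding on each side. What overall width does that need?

Container = 2·18 + 4·20.25 + 3·10 = 36 + 81 + 30 = 147 pt.

147 pt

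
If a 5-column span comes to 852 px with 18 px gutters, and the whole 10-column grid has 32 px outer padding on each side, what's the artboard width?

1786 px

852 − 4·18 = 780; ÷5 gives c = 156 px.
Artboard = 2·32 + 10·156 + 9·18 = 64 + 1560 + 162 = 1786 px.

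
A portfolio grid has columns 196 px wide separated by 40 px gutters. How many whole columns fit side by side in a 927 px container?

Each extra column adds 196 + 40 = 236 px.
(927 + 40) / 236 = 4.10, so 4 columns fit.

4 columns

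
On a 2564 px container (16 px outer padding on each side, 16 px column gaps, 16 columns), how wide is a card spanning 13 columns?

Take off 32 px of margins, leaving 2532 px.
2532 − 15·16 = 2292; ÷16 gives c = 143.25 px.
13 columns plus 12 column gaps: 1862.25 + 192 = 2054.25 px.

2054.25 px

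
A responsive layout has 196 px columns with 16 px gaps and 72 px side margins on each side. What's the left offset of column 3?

Column 3 starts at margin + 2·(column + gutter) = 72 + 2·212 = 496 px.

496 px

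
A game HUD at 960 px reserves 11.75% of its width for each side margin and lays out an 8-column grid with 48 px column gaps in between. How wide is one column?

Each margin = 11.75% of 960 = 112.8 px; content = 960 − 2·112.8 = 734.4 px.
8 columns + 7 column gaps: 8c + 7·48 = 734.4.
8c = 734.4 − 336 = 398.4, so c = 49.8 px.

49.8 px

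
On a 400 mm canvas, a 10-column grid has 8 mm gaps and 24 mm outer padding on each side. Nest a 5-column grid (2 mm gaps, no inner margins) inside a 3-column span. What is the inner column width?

18.4 mm

Take off 48 mm of margins, leaving 352 mm.
Subtracting 9 gaps of 8 leaves 280 for 10 columns, so c = 28 mm.
3-column span = 3·28 + 2·8 = 100 mm.
5 columns + 4 gaps: 5d + 4·2 = 100.
5d = 100 − 8 = 92, so d = 18.4 mm.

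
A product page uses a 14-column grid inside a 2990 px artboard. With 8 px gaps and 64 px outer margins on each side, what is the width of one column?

Take off 128 px of margins, leaving 2862 px.
Subtracting 13 gaps of 8 leaves 2758 for 14 columns, so c = 197 px.

197 px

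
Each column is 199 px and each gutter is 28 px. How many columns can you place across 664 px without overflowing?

3 columns

k columns need k·199 + (k−1)·28 = k·227 − 28.
k·227 − 28 ≤ 664 → k ≤ 692 / 227 ≈ 3.05, so k = 3.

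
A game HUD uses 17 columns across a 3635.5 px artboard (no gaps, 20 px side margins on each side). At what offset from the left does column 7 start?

Subtract both margins: 3635.5 − 2·20 = 3595.5 px.
With no gaps, each column is 3595.5/17 = 211.5 px.
Before column 7: the margin + 6 columns + 6 gaps.
Offset = 20 + 6·(211.5 + 0) = 20 + 1269 = 1289 px.

1289 px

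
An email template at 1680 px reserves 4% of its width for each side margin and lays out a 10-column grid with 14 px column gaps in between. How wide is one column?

Each margin = 4% of 1680 = 67.2 px; content = 1680 − 2·67.2 = 1545.6 px.
10c + 9·14 = 1545.6 → 10c = 1419.6 → c = 141.96 px.

141.96 px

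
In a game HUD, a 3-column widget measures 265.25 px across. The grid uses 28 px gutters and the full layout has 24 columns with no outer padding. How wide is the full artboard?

2318 px

Subtracting 2 gutters of 28 leaves 209.25 for 3 columns, so c = 69.75 px.
Summing: 1674 + 644 = 2318 px.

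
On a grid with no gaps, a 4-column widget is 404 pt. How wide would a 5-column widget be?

505 pt

With no gaps, each column is 404/4 = 101 pt.
With no gaps, 5 columns span 5·101 = 505 pt.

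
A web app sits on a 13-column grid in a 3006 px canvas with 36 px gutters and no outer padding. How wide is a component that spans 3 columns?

13 columns + 12 gutters: 13c + 12·36 = 3006.
13c = 3006 − 432 = 2574, so c = 198 px.
3 columns plus 2 gutters: 594 + 72 = 666 px.

666 px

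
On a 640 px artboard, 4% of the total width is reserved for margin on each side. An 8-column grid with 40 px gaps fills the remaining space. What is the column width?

640 × (1 − 2·4%) = 640 × 92% = 588.8 px for the columns.
588.8 − 7·40 = 308.8; ÷8 gives c = 38.6 px.

38.6 px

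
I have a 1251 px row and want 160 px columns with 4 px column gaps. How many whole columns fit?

7 columns

k columns need k·160 + (k−1)·4 = k·164 − 4.
k·164 − 4 ≤ 1251 → k ≤ 1255 / 164 ≈ 7.65, so k = 7.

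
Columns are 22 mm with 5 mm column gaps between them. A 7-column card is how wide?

7 columns plus 6 column gaps: 154 + 30 = 184 mm.

184 mm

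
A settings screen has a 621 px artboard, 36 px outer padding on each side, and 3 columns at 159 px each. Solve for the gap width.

Take off 72 px of margins, leaving 549 px.
3·159 + 2g = 549 → 2g = 72 → g = 36 px.

36 px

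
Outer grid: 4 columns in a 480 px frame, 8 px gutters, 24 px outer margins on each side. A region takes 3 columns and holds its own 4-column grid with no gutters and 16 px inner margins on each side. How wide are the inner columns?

72.5 px

Subtract both margins: 480 − 2·24 = 432 px.
4 columns + 3 gutters: 4c + 3·8 = 432.
4c = 432 − 24 = 408, so c = 102 px.
3-column span = 3·102 + 2·8 = 322 px.
Inner content = 322 − 2·16 = 290 px.
290 / 4 = 72.5 px per column.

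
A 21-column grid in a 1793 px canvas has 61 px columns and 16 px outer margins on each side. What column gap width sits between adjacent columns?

24 px

Inside the margins: 1793 − 32 = 1761 px.
21 columns take 21·61 = 1281 px; remaining 480 splits into 20 column gaps.
g = 480 / 20 = 24 px.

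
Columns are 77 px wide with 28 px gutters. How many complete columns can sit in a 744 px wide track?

7 columns

7 columns: 7·77 + 6·28 = 707 px ≤ 744.
8 columns: 812 px > 744. So 7.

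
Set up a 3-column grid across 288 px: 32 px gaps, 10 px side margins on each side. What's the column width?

68 px

Subtract both margins: 288 − 2·10 = 268 px.
Subtracting 2 gaps of 32 leaves 204 for 3 columns, so c = 68 px.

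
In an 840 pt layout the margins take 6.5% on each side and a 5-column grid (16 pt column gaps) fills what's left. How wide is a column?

133.36 pt

Margins: 6.5% × 840 = 54.6 pt each, so content = 840 − 109.2 = 730.8 pt.
730.8 − 4·16 = 666.8; ÷5 gives c = 133.36 pt.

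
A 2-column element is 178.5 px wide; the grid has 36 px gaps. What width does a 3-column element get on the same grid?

178.5 − 1·36 = 142.5; ÷2 gives c = 71.25 px.
3 columns plus 2 gaps: 213.75 + 72 = 285.75 px.

285.75 px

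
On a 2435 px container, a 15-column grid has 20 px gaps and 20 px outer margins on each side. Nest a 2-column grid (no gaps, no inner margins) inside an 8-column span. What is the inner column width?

Outer content = 2435 − 2·20 = 2395 px.
15 columns + 14 gaps: 15c + 14·20 = 2395.
15c = 2395 − 280 = 2115, so c = 141 px.
Span of 8: 8·141 + 7·20 = 1128 + 140 = 1268 px.
With no gaps, each column is 1268/2 = 634 px.

634 px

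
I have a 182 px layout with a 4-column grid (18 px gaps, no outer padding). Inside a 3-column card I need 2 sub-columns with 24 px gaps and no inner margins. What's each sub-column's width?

54 px

182 − 3·18 = 128; ÷4 gives c = 32 px.
3-column span = 3·32 + 2·18 = 132 px.
2 columns + 1 gap: 2d + 1·24 = 132.
2d = 132 − 24 = 108, so d = 54 px.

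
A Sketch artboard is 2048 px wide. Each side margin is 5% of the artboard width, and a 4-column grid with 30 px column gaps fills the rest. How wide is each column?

438.3 px

Margins: 5% × 2048 = 102.4 px each, so content = 2048 − 204.8 = 1843.2 px.
1843.2 − 3·30 = 1753.2; ÷4 gives c = 438.3 px.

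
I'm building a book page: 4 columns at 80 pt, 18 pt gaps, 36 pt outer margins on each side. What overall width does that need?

Total width: 2·36 + 4·80 + 3·18 = 446 pt.

446 pt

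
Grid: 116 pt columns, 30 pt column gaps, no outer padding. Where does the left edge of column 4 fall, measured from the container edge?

No margin, so column 4 starts at 3·(column + gutter) = 3·146 = 438 pt.

438 pt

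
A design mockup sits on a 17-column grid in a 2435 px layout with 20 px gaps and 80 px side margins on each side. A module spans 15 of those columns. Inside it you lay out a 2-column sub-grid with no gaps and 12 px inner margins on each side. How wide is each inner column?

Take off 160 px of margins, leaving 2275 px.
Subtracting 16 gaps of 20 leaves 1955 for 17 columns, so c = 115 px.
Span of 15: 15·115 + 14·20 = 1725 + 280 = 2005 px.
Inner content = 2005 − 2·12 = 1981 px.
1981 / 2 = 990.5 px per column.

990.5 px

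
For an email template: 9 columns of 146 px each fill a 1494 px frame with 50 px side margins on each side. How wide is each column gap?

10 px

Content width = 1494 − 2·50 = 1394 px.
9·146 + 8g = 1394 → 8g = 80 → g = 10 px.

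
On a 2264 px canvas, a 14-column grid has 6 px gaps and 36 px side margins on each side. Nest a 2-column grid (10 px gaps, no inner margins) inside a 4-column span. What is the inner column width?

306 px

Inside the margins: 2264 − 72 = 2192 px.
14c + 13·6 = 2192 → 14c = 2114 → c = 151 px.
4 columns plus 3 gaps: 604 + 18 = 622 px.
2d + 1·10 = 622 → 2d = 612 → d = 306 px.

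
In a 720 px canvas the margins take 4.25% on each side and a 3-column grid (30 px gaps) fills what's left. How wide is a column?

199.6 px

720 × (1 − 2·4.25%) = 720 × 91.5% = 658.8 px for the columns.
3 columns + 2 gaps: 3c + 2·30 = 658.8.
3c = 658.8 − 60 = 598.8, so c = 199.6 px.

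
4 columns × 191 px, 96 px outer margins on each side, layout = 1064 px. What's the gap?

36 px

Subtract both margins: 1064 − 2·96 = 872 px.
4·191 + 3g = 872 → 3g = 108 → g = 36 px.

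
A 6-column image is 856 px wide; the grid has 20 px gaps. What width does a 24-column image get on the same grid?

3484 px

6c + 5·20 = 856 → 6c = 756 → c = 126 px.
24 columns plus 23 gaps: 3024 + 460 = 3484 px.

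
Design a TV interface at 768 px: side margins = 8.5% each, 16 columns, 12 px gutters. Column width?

28.59 px

Each margin = 8.5% of 768 = 65.28 px; content = 768 − 2·65.28 = 637.44 px.
16 columns + 15 gutters: 16c + 15·12 = 637.44.
16c = 637.44 − 180 = 457.44, so c = 28.59 px.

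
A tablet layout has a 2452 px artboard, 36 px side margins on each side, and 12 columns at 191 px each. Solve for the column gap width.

8 px

Subtract both margins: 2452 − 2·36 = 2380 px.
Columns use 2292 px, leaving 88 px across 11 column gaps = 8 px each.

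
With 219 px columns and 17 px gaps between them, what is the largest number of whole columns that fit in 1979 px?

8 columns

Each extra column adds 219 + 17 = 236 px.
(1979 + 17) / 236 = 8.46, so 8 columns fit.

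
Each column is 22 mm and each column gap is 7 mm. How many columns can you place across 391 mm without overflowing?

k columns need k·22 + (k−1)·7 = k·29 − 7.
k·29 − 7 ≤ 391 → k ≤ 398 / 29 ≈ 13.72, so k = 13.

13 columns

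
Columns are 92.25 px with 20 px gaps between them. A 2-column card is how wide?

204.5 px

2 columns plus 1 gap: 184.5 + 20 = 204.5 px.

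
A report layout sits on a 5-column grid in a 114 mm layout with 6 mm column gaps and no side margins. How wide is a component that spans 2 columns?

42 mm

Subtracting 4 column gaps of 6 leaves 90 for 5 columns, so c = 18 mm.
Span of 2: 2·18 + 1·6 = 36 + 6 = 42 mm.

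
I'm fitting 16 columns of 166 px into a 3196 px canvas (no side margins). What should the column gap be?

36 px

Columns use 2656 px, leaving 540 px across 15 column gaps = 36 px each.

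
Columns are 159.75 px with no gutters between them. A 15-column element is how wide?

2396.25 px

With no gutters, 15 columns span 15·159.75 = 2396.25 px.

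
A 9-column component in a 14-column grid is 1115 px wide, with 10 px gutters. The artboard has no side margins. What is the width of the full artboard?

1740 px

Subtracting 8 gutters of 10 leaves 1035 for 9 columns, so c = 115 px.
Total width: 14·115 + 13·10 = 1740 px.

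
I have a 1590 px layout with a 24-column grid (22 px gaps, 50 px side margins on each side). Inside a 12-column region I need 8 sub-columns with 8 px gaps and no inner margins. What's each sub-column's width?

Outer content = 1590 − 2·50 = 1490 px.
24 columns + 23 gaps: 24c + 23·22 = 1490.
24c = 1490 − 506 = 984, so c = 41 px.
12-column span = 12·41 + 11·22 = 734 px.
734 − 7·8 = 678; ÷8 gives d = 84.75 px.

84.75 px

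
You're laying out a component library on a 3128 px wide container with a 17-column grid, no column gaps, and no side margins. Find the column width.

With no column gaps, each column is 3128/17 = 184 px.

184 px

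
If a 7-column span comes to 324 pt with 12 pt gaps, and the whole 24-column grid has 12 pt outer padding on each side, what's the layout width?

324 − 6·12 = 252; ÷7 gives c = 36 pt.
Layout = 2·12 + 24·36 + 23·12 = 24 + 864 + 276 = 1164 pt.

1164 pt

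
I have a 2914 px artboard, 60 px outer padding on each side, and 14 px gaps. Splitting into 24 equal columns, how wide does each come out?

103 px

Content width = 2914 − 2·60 = 2794 px.
24c + 23·14 = 2794 → 24c = 2472 → c = 103 px.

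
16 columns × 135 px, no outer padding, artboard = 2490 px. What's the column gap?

22 px

16·135 + 15g = 2490 → 15g = 330 → g = 22 px.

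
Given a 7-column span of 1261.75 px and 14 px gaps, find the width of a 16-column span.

2902 px

1261.75 − 6·14 = 1177.75; ÷7 gives c = 168.25 px.
Span of 16: 16·168.25 + 15·14 = 2692 + 210 = 2902 px.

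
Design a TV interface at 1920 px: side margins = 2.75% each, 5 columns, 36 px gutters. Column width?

Each margin = 2.75% of 1920 = 52.8 px; content = 1920 − 2·52.8 = 1814.4 px.
5c + 4·36 = 1814.4 → 5c = 1670.4 → c = 334.08 px.

334.08 px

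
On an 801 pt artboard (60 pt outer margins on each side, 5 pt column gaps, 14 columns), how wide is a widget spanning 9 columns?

436 pt

Inside the margins: 801 − 120 = 681 pt.
Subtracting 13 column gaps of 5 leaves 616 for 14 columns, so c = 44 pt.
9 columns plus 8 column gaps: 396 + 40 = 436 pt.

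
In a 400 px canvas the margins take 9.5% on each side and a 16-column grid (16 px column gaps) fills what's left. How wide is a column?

5.25 px

Each margin = 9.5% of 400 = 38 px; content = 400 − 2·38 = 324 px.
16 columns + 15 column gaps: 16c + 15·16 = 324.
16c = 324 − 240 = 84, so c = 5.25 px.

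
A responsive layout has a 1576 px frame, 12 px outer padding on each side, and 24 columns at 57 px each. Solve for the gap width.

8 px

Subtract both margins: 1576 − 2·12 = 1552 px.
Columns use 1368 px, leaving 184 px across 23 gaps = 8 px each.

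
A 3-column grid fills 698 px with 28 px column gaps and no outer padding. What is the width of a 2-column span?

698 − 2·28 = 642; ÷3 gives c = 214 px.
2 columns plus 1 column gap: 428 + 28 = 456 px.

456 px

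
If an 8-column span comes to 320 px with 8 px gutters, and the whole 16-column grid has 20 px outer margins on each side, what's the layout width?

688 px

8 columns + 7 gutters: 8c + 7·8 = 320.
8c = 320 − 56 = 264, so c = 33 px.
Layout = 2·20 + 16·33 + 15·8 = 40 + 528 + 120 = 688 px.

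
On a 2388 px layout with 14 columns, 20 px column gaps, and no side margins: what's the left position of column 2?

172 px

2388 − 13·20 = 2128; ÷14 gives c = 152 px.
No margin, so column 2 starts at 1·(column + gutter) = 1·172 = 172 px.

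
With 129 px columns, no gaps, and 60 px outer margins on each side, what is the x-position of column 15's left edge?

Before column 15: the margin + 14 columns + 14 gaps.
Offset = 60 + 14·(129 + 0) = 60 + 1806 = 1866 px.

1866 px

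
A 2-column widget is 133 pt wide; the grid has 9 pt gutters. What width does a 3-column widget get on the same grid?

Subtracting 1 gutter of 9 leaves 124 for 2 columns, so c = 62 pt.
3 columns plus 2 gutters: 186 + 18 = 204 pt.

204 pt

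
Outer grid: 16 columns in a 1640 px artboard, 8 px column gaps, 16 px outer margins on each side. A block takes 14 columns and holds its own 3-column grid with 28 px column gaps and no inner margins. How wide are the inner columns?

450 px

Inside the margins: 1640 − 32 = 1608 px.
16 columns + 15 column gaps: 16c + 15·8 = 1608.
16c = 1608 − 120 = 1488, so c = 93 px.
Span of 14: 14·93 + 13·8 = 1302 + 104 = 1406 px.
3d + 2·28 = 1406 → 3d = 1350 → d = 450 px.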